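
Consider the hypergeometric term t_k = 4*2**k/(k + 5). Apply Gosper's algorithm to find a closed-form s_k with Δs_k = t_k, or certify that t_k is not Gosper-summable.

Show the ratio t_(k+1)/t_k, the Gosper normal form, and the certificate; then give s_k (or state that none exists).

not Gosper-summable; s_k does not exist

Step 1: r(k) = 2*(k + 5)/(k + 6).
Normal form (A,B,C) = (2*k + 10, k + 6, 1).
f must satisfy (2*k + 10)·f(k+1) − (k + 5)·f(k) = 1.
d = -1 from the (1,1,0) case.
Negative degree bound (-1): no f exists, t_k not Gosper-summable.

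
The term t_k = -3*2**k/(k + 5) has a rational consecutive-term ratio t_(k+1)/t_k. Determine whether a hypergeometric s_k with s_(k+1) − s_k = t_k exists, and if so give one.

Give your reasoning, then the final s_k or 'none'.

not Gosper-summable; s_k does not exist

The ratio is 2*(k + 5)/(k + 6).
So A=2*k + 10 and B=k + 6, with C=1.
Key eq: (2*k + 10)·f(k+1) = (k + 5)·f(k) + (1).
d = -1 from the (1,1,0) case.
d = -1 < 0 ⇒ no nonzero polynomial f; not summable.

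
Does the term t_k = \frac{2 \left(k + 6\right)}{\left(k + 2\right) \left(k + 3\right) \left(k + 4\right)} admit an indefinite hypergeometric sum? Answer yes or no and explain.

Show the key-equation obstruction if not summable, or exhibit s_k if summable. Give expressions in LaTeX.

r(k) = (k + 2)*(k + 7)/((k + 5)*(k + 6)) after simplifying.
So A=k + 2 and B=k + 5, with C=k + 6.
Set up (k + 2)·f(k+1) − (k + 4)·f(k) − (k + 6) = 0.
From deg A=1, deg B=1, deg C=1: d=2.
Match coefficients ⇒ f(k) = k*(2*k + 7)/3.
So s_k = (B(k−1)f/C)·t_k = (k*(k + 4)*(2*k + 7)/(3*(k + 6)))·t_k = 2*k*(2*k + 7)/(3*(k + 2)*(k + 3)).
s_(k+1) − s_k = 2*(k + 6)/(k**3 + 9*k**2 + 26*k + 24) = t_k.

Yes. s_k = \frac{2 k \left(2 k + 7\right)}{3 \left(k + 2\right) \left(k + 3\right)}.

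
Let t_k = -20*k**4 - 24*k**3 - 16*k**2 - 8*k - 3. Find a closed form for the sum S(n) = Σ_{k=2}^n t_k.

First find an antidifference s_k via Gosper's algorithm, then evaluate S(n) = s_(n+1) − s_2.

Compute t_(k+1)/t_k: get (20*k**4 + 104*k**3 + 208*k**2 + 192*k + 71)/(20*k**4 + 24*k**3 + 16*k**2 + 8*k + 3).
Normal form (A,B,C) = (1, 1, k**4 + 6*k**3/5 + 4*k**2/5 + 2*k/5 + 3/20).
Key eq: (1)·f(k+1) = (1)·f(k) + (k**4 + 6*k**3/5 + 4*k**2/5 + 2*k/5 + 3/20).
d = 5 from the (0,0,4) case.
Solving with deg f ≤ 5: f(k) = k*(4*k**4 - 4*k**3 + 2*k + 1)/20.
Certificate R = B(k−1)f/C = k*(4*k**4 - 4*k**3 + 2*k + 1)/(20*k**4 + 24*k**3 + 16*k**2 + 8*k + 3) gives s_k = k*(-4*k**4 + 4*k**3 - 2*k - 1).
Verify: -20*k**4 - 24*k**3 - 16*k**2 - 8*k - 3 matches t_k.
Σ_(k=2)^n t_k = s_(n+1) − s_(2) = (-4*n**5 - 16*n**4 - 24*n**3 - 18*n**2 - 9*n - 3) − (-74), i.e. -4*n**5 - 16*n**4 - 24*n**3 - 18*n**2 - 9*n + 71.

S(n) = -4*n**5 - 16*n**4 - 24*n**3 - 18*n**2 - 9*n + 71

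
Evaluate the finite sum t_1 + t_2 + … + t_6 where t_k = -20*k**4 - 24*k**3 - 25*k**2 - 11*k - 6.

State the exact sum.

Compute t_(k+1)/t_k: get (20*k**4 + 104*k**3 + 217*k**2 + 213*k + 86)/(20*k**4 + 24*k**3 + 25*k**2 + 11*k + 6).
A = 1, B = 1, C = k**4 + 6*k**3/5 + 5*k**2/4 + 11*k/20 + 3/10.
f must satisfy (1)·f(k+1) − (1)·f(k) = k**4 + 6*k**3/5 + 5*k**2/4 + 11*k/20 + 3/10.
Bound: deg f ≤ 5.
Solving with deg f ≤ 5: f(k) = k*(4*k**4 - 4*k**3 + 3*k**2 - k + 4)/20.
Get s_k = R·t_k = k*(-4*k**4 + 4*k**3 - 3*k**2 + k - 4) with R(k) = B(k−1)f(k)/C(k) = k*(4*k**4 - 4*k**3 + 3*k**2 - k + 4)/(20*k**4 + 24*k**3 + 25*k**2 + 11*k + 6).
Verify: -20*k**4 - 24*k**3 - 25*k**2 - 11*k - 6 matches t_k.
Sum = s_(7) − s_(1); s_(7) = -58632, s_(1) = -6 ⇒ -58626.

Σ = -58626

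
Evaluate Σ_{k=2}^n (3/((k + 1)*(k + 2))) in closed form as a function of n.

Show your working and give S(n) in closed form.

S(n) = (n - 1)/(n + 2)

Step 1: r(k) = (k + 1)/(k + 3).
Factor: A=k + 1; B=k + 3; C=1.
Set up (k + 1)·f(k+1) − (k + 2)·f(k) − (1) = 0.
Degrees (1,1,0) ⇒ d ≤ 1.
Solving with deg f ≤ 1: f(k) = k.
R(k) = B(k−1)·f(k)/C(k) = k*(k + 2); s_k = R·t_k = 3*k/(k + 1).
Verify: 3/(k**2 + 3*k + 2) matches t_k.
s_(n+1) = 3*(n + 1)/(n + 2) and s_(2) = 2, so S(n) = (n - 1)/(n + 2).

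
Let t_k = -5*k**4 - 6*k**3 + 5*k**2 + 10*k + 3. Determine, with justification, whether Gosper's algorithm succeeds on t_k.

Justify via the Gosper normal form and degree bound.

Yes. s_k = k*(-k**4 + k**3 + 3*k**2 + k - 1).

Step 1: r(k) = (5*k**4 + 26*k**3 + 43*k**2 + 18*k - 7)/(5*k**4 + 6*k**3 - 5*k**2 - 10*k - 3).
A = 1, B = 1, C = k**4 + 6*k**3/5 - k**2 - 2*k - 3/5.
Solve (1)·f(k+1) − (1)·f(k) = k**4 + 6*k**3/5 - k**2 - 2*k - 3/5.
Bound: deg f ≤ 5.
A polynomial solution: f(k) = k*(k**4 - k**3 - 3*k**2 - k + 1)/5.
Certificate R = B(k−1)f/C = k*(k**4 - k**3 - 3*k**2 - k + 1)/(5*k**4 + 6*k**3 - 5*k**2 - 10*k - 3) gives s_k = k*(-k**4 + k**3 + 3*k**2 + k - 1).
Δs = -5*k**4 - 6*k**3 + 5*k**2 + 10*k + 3, as required.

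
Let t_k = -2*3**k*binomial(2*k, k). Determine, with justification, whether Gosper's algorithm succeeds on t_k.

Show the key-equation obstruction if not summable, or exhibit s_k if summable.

No; the degree bound rules out any f.

The ratio is 6*(2*k + 1)/(k + 1).
So A=12*k + 6 and B=k + 1, with C=1.
f must satisfy (12*k + 6)·f(k+1) − (k)·f(k) = 1.
d = -1 from the (1,1,0) case.
Bound -1 < 0, so the key equation has no polynomial solution.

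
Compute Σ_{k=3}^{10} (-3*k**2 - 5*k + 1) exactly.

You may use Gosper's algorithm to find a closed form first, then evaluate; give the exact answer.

Σ = -1392

Ratio r(k) = (3*k**2 + 11*k + 7)/(3*k**2 + 5*k - 1).
So A=1 and B=1, with C=k**2 + 5*k/3 - 1/3.
f must satisfy (1)·f(k+1) − (1)·f(k) = k**2 + 5*k/3 - 1/3.
Degrees (0,0,2) ⇒ d ≤ 3.
Solving with deg f ≤ 3: f(k) = k*(k**2 + k - 3)/3.
R(k) = B(k−1)·f(k)/C(k) = k*(k**2 + k - 3)/(3*k**2 + 5*k - 1); s_k = R·t_k = k*(-k**2 - k + 3).
Δs = -3*k**2 - 5*k + 1, as required.
Sum = s_(11) − s_(3); s_(11) = -1419, s_(3) = -27 ⇒ -1392.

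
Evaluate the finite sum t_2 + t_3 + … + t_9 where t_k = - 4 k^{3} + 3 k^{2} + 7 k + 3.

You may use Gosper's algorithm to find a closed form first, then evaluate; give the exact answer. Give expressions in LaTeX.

Ratio r(k) = (4*k**3 + 9*k**2 - k - 9)/(4*k**3 - 3*k**2 - 7*k - 3).
Gosper form: A/B · C(k+1)/C(k) with A=1, B=1, C=k**3 - 3*k**2/4 - 7*k/4 - 3/4.
Set up (1)·f(k+1) − (1)·f(k) − (k**3 - 3*k**2/4 - 7*k/4 - 3/4) = 0.
From deg A=0, deg B=0, deg C=3: d=4.
Match coefficients ⇒ f(k) = k**2*(k**2 - 3*k - 1)/4.
Certificate R = B(k−1)f/C = k**2*(k**2 - 3*k - 1)/(4*k**3 - 3*k**2 - 7*k - 3) gives s_k = k**2*(-k**2 + 3*k + 1).
s_(k+1) − s_k = -4*k**3 + 3*k**2 + 7*k + 3 = t_k.
Telescoping: Σ = s_(10) − s_(2) = -6900 − (12) = -6912.

Σ = -6912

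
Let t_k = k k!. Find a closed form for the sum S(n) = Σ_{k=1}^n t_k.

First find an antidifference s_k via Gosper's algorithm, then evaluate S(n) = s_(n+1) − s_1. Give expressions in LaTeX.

Step 1: r(k) = (k + 1)**2/k.
A = k + 1, B = 1, C = k.
Need (k + 1)·f(k+1) − (1)·f(k) = k.
deg f ≤ 0 (via 1,0,1).
Solving with deg f ≤ 0: f(k) = 1.
Certificate R = B(k−1)f/C = 1/k gives s_k = factorial(k).
Δs = k*factorial(k), as required.
Telescope: S(n) = s_(n+1) − s_(1) = factorial(n + 1) − (1) = n*factorial(n) + factorial(n) - 1.

S(n) = n n! + n! - 1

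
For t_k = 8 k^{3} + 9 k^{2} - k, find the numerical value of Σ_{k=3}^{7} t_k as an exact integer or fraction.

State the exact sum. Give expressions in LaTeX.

Step 1: r(k) = (8*k**3 + 33*k**2 + 41*k + 16)/(k*(8*k**2 + 9*k - 1)).
Normal form (A,B,C) = (1, 1, k**3 + 9*k**2/8 - k/8).
Set up (1)·f(k+1) − (1)·f(k) − (k**3 + 9*k**2/8 - k/8) = 0.
Bound: deg f ≤ 4.
Solving with deg f ≤ 4: f(k) = k*(k - 1)*(2*k**2 + k - 2)/8.
Then R = B(k−1)f/C = (k - 1)*(2*k**2 + k - 2)/(8*k**2 + 9*k - 1), so s_k = R(k)·t_k = k*(2*k**3 - k**2 - 3*k + 2).
s_(k+1) − s_k = k*(8*k**2 + 9*k - 1) = t_k.
Evaluate s at k=8 and k=3: 7504 and 114; difference 7390.

Σ = 7390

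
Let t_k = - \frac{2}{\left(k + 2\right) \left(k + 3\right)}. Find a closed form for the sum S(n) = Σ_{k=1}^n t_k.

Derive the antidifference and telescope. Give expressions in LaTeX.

S(n) = - \frac{2 n}{3 n + 9}

r(k) = (k + 2)/(k + 4) after simplifying.
Take A(k)=k + 2, B(k)=k + 4, C(k)=1.
f must satisfy (k + 2)·f(k+1) − (k + 3)·f(k) = 1.
From deg A=1, deg B=1, deg C=0: d=1.
Solving with deg f ≤ 1: f(k) = k/2.
R(k) = B(k−1)·f(k)/C(k) = k*(k + 3)/2; s_k = R·t_k = -k/(k + 2).
s_(k+1) − s_k = -2/(k**2 + 5*k + 6) = t_k.
s_(n+1) = (-n - 1)/(n + 3) and s_(1) = -1/3, so S(n) = -2*n/(3*n + 9).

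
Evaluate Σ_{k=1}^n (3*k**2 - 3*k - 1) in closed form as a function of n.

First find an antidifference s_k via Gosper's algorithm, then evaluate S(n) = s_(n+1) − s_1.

Ratio r(k) = (3*k**2 + 3*k - 1)/(3*k**2 - 3*k - 1).
Normal form (A,B,C) = (1, 1, k**2 - k - 1/3).
Solve (1)·f(k+1) − (1)·f(k) = k**2 - k - 1/3.
From deg A=0, deg B=0, deg C=2: d=3.
Solve for f: f(k) = k*(k**2 - 3*k + 1)/3 (degree 3 ≤ 3).
Get s_k = R·t_k = k*(k**2 - 3*k + 1) with R(k) = B(k−1)f(k)/C(k) = k*(k**2 - 3*k + 1)/(3*k**2 - 3*k - 1).
Check: Δs_k = 3*k**2 - 3*k - 1. ✓
Telescope: S(n) = s_(n+1) − s_(1) = n**3 - 2*n - 1 − (-1) = n*(n**2 - 2).

S(n) = n*(n**2 - 2)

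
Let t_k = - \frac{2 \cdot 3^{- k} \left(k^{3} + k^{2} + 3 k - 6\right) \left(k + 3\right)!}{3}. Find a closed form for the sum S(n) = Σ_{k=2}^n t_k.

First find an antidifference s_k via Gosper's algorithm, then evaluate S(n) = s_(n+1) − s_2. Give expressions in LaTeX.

S(n) = - \frac{160}{3} - \frac{2 \cdot 3^{- n} n^{2} \left(n + 4\right)!}{3} + 2 \cdot 3^{- n} \left(n + 4\right)!

r(k) = (k + 4)*(3*k + (k + 1)**3 + (k + 1)**2 - 3)/(3*(k**3 + k**2 + 3*k - 6)) after simplifying.
Gosper form: A/B · C(k+1)/C(k) with A=k/3 + 4/3, B=1, C=k**3 + k**2 + 3*k - 6.
f must satisfy (k/3 + 4/3)·f(k+1) − (1)·f(k) = k**3 + k**2 + 3*k - 6.
From deg A=1, deg B=0, deg C=3: d=2.
A polynomial solution: f(k) = 3*(k**2 - 2*k - 2).
R(k) = B(k−1)·f(k)/C(k) = 3*(k**2 - 2*k - 2)/(k**3 + k**2 + 3*k - 6); s_k = R·t_k = 2*(-k**2 + 2*k + 2)*factorial(k + 3)/3**k.
Δs = -2*(k**3 + k**2 + 3*k - 6)*factorial(k + 3)/(3*3**k), as required.
s_(n+1) = -2*3**(-n - 1)*(n**2 - 3)*factorial(n + 4) and s_(2) = 160/3, so S(n) = -160/3 - 2*n**2*factorial(n + 4)/(3*3**n) + 2*factorial(n + 4)/3**n.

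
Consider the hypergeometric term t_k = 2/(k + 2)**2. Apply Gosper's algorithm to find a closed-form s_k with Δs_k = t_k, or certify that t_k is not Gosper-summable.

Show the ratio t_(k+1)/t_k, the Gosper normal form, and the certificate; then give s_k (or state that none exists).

none (Gosper's algorithm certifies no s_k)

The ratio is (k + 2)**2/(k + 3)**2.
So A=k**2 + 4*k + 4 and B=k**2 + 6*k + 9, with C=1.
Need (k**2 + 4*k + 4)·f(k+1) − (k**2 + 4*k + 4)·f(k) = 1.
From deg A=2, deg B=2, deg C=0: d=0.
Generic f = c0 gives residual -1; -1 = 0 cannot hold, so t_k is not Gosper-summable.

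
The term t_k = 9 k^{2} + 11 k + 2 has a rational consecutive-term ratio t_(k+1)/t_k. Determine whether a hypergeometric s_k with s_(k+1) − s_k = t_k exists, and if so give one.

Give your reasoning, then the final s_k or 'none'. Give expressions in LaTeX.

Ratio r(k) = (9*k**2 + 29*k + 22)/(9*k**2 + 11*k + 2).
A = 1, B = 1, C = k**2 + 11*k/9 + 2/9.
Solve (1)·f(k+1) − (1)·f(k) = k**2 + 11*k/9 + 2/9.
deg f ≤ 3 (via 0,0,2).
A polynomial solution: f(k) = k*(k + 1)*(3*k - 2)/9.
So s_k = (B(k−1)f/C)·t_k = (k*(3*k - 2)/(9*k + 2))·t_k = k*(3*k**2 + k - 2).
Verify: 9*k**2 + 11*k + 2 matches t_k.

s_k = k \left(3 k^{2} + k - 2\right)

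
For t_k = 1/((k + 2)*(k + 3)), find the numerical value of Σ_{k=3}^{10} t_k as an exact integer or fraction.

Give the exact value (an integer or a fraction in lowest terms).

Step 1: r(k) = (k + 2)/(k + 4).
A = k + 2, B = k + 4, C = 1.
Key eq: (k + 2)·f(k+1) = (k + 3)·f(k) + (1).
deg f ≤ 1 (via 1,1,0).
Coefficient equations give f(k) = k/2.
Certificate R = B(k−1)f/C = k*(k + 3)/2 gives s_k = k/(2*(k + 2)).
Verify: 1/(k**2 + 5*k + 6) matches t_k.
Telescoping: Σ = s_(11) − s_(3) = 11/26 − (3/10) = 8/65.

Σ = 8/65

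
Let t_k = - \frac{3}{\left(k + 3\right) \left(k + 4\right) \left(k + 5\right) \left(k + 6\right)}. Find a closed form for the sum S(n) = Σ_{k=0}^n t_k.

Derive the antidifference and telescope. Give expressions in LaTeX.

S(n) = \frac{- n^{3} - 15 n^{2} - 74 n - 60}{60 \left(n^{3} + 15 n^{2} + 74 n + 120\right)}

Step 1: r(k) = (k + 3)/(k + 7).
Factor: A=k + 3; B=k + 7; C=1.
Solve (k + 3)·f(k+1) − (k + 6)·f(k) = 1.
d = 3 from the (1,1,0) case.
Solving with deg f ≤ 3: f(k) = k*(k**2 + 12*k + 47)/180.
R(k) = B(k−1)·f(k)/C(k) = k*(k + 6)*(k**2 + 12*k + 47)/180; s_k = R·t_k = k*(-k**2 - 12*k - 47)/(60*(k + 3)*(k + 4)*(k + 5)).
Check: Δs_k = -3/(k**4 + 18*k**3 + 119*k**2 + 342*k + 360). ✓
Σ_(k=0)^n t_k = s_(n+1) − s_(0) = ((-n**3 - 15*n**2 - 74*n - 60)/(60*(n**3 + 15*n**2 + 74*n + 120))) − (0), i.e. (-n**3 - 15*n**2 - 74*n - 60)/(60*(n**3 + 15*n**2 + 74*n + 120)).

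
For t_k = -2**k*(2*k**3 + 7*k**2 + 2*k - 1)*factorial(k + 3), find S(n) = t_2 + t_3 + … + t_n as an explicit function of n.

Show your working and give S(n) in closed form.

Step 1: r(k) = 2*(2*k**4 + 21*k**3 + 74*k**2 + 98*k + 40)/(2*k**3 + 7*k**2 + 2*k - 1).
Factor: A=2*k + 8; B=1; C=k**3 + 7*k**2/2 + k - 1/2.
Set up (2*k + 8)·f(k+1) − (1)·f(k) − (k**3 + 7*k**2/2 + k - 1/2) = 0.
deg f ≤ 2 (via 1,0,3).
Solving with deg f ≤ 2: f(k) = (k - 1)**2/2.
R(k) = B(k−1)·f(k)/C(k) = (k - 1)**2/(2*k**3 + 7*k**2 + 2*k - 1); s_k = R·t_k = -2**k*(k - 1)**2*factorial(k + 3).
s_(k+1) − s_k = -2**k*(2*k**3 + 7*k**2 + 2*k - 1)*factorial(k + 3) = t_k.
Σ_(k=2)^n t_k = s_(n+1) − s_(2) = (-2**(n + 1)*n**2*factorial(n + 4)) − (-480), i.e. -2*2**n*n**2*factorial(n + 4) + 480.

S(n) = -2*2**n*n**2*factorial(n + 4) + 480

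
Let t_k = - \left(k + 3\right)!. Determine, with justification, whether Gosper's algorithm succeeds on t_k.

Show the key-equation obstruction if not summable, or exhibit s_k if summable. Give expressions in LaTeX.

No — key equation has no polynomial f.

The ratio is k + 4.
So A=k + 4 and B=1, with C=1.
Key eq: (k + 4)·f(k+1) = (1)·f(k) + (1).
Degrees (1,0,0) ⇒ d ≤ -1.
Negative degree bound (-1): no f exists, t_k not Gosper-summable.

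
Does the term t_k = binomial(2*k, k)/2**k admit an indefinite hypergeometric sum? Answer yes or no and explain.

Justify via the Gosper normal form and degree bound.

t_(k+1)/t_k = (2*k + 1)/(k + 1).
A = 2*k + 1, B = k + 1, C = 1.
Need (2*k + 1)·f(k+1) − (k)·f(k) = 1.
From deg A=1, deg B=1, deg C=0: d=-1.
Bound -1 < 0, so the key equation has no polynomial solution.

No; the degree bound rules out any f.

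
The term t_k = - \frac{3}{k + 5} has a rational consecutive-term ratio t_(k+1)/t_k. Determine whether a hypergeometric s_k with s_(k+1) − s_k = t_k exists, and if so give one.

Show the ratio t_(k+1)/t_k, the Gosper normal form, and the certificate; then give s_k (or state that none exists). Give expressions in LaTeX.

none — t_k is not Gosper-summable

Ratio r(k) = (k + 5)/(k + 6).
Normal form (A,B,C) = (k + 5, k + 6, 1).
f must satisfy (k + 5)·f(k+1) − (k + 5)·f(k) = 1.
d = 0 from the (1,1,0) case.
f = c0 ⇒ A·f(k+1) − B(k−1)·f(k) − C = -1. The system {-1 = 0} is inconsistent; no antidifference.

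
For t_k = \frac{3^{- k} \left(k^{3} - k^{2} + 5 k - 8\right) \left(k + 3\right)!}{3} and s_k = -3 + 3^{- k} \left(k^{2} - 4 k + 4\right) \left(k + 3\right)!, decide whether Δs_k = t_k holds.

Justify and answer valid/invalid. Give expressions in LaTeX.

valid (s_(k+1) − s_k reduces to t_k)

s_(k+1) = -3**(-k - 1)*(4*k - (k + 1)**2)*factorial(k + 4) - 3
s_(k+1) − s_k = (k**3 - k**2 + 5*k - 8)*factorial(k + 3)/(3*3**k)
(s_(k+1) − s_k) − t_k = 0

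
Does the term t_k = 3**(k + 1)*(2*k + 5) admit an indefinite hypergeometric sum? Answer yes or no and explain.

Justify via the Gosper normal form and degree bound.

Compute t_(k+1)/t_k: get 3*(2*k + 7)/(2*k + 5).
Gosper form: A/B · C(k+1)/C(k) with A=3, B=1, C=k + 5/2.
Set up (3)·f(k+1) − (1)·f(k) − (k + 5/2) = 0.
Bound: deg f ≤ 1.
Coefficient equations give f(k) = (k + 1)/2.
Get s_k = R·t_k = 3**(k + 1)*(k + 1) with R(k) = B(k−1)f(k)/C(k) = (k + 1)/(2*k + 5).
s_(k+1) − s_k = 3**(k + 1)*(2*k + 5) = t_k.

Yes. s_k = 3**(k + 1)*(k + 1).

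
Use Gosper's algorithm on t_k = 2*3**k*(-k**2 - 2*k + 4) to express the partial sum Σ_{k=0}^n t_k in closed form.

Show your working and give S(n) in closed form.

t_(k+1)/t_k = 3*(k**2 + 4*k - 1)/(k**2 + 2*k - 4).
So A=3 and B=1, with C=k**2 + 2*k - 4.
Solve (3)·f(k+1) − (1)·f(k) = k**2 + 2*k - 4.
Degrees (0,0,2) ⇒ d ≤ 2.
A polynomial solution: f(k) = (k**2 - k - 4)/2.
Certificate R = B(k−1)f/C = (k**2 - k - 4)/(2*(k**2 + 2*k - 4)) gives s_k = 3**k*(-k**2 + k + 4).
s_(k+1) − s_k = 2*3**k*(-k**2 - 2*k + 4) = t_k.
Telescope: S(n) = s_(n+1) − s_(0) = 3**(n + 1)*(-n**2 - n + 4) − (4) = -3*3**n*n**2 - 3*3**n*n + 12*3**n - 4.

S(n) = -3*3**n*n**2 - 3*3**n*n + 12*3**n - 4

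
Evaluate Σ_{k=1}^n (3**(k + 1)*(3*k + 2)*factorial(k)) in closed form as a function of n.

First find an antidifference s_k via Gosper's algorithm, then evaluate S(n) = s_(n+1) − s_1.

S(n) = 9*3**n*factorial(n + 1) - 9

r(k) = 3*(k + 1)*(3*k + 5)/(3*k + 2) after simplifying.
Factor: A=3*k + 3; B=1; C=k + 2/3.
Solve (3*k + 3)·f(k+1) − (1)·f(k) = k + 2/3.
From deg A=1, deg B=0, deg C=1: d=0.
A polynomial solution: f(k) = 1/3.
R(k) = B(k−1)·f(k)/C(k) = 1/(3*k + 2); s_k = R·t_k = 3**(k + 1)*factorial(k).
Δs = 3**(k + 1)*(3*k + 2)*factorial(k), as required.
Telescope: S(n) = s_(n+1) − s_(1) = 3**(n + 2)*factorial(n + 1) − (9) = 9*3**n*factorial(n + 1) - 9.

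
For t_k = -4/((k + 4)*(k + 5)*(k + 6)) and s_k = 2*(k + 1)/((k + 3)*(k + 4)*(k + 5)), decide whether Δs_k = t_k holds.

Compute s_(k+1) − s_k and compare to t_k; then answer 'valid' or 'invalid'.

Invalid: residual 12/(k**4 + 18*k**3 + 119*k**2 + 342*k + 360) ≠ 0.

s_(k+1) = 2*(k + 2)/((k + 4)*(k + 5)*(k + 6))
s_(k+1) − s_k = -4*k/(k**4 + 18*k**3 + 119*k**2 + 342*k + 360)
(s_(k+1) − s_k) − t_k = 12/(k**4 + 18*k**3 + 119*k**2 + 342*k + 360)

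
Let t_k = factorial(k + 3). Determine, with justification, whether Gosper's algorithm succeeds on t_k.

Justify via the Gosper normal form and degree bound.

No; the degree bound rules out any f.

The ratio is k + 4.
Normal form (A,B,C) = (k + 4, 1, 1).
f must satisfy (k + 4)·f(k+1) − (1)·f(k) = 1.
From deg A=1, deg B=0, deg C=0: d=-1.
d = -1 < 0 ⇒ no nonzero polynomial f; not summable.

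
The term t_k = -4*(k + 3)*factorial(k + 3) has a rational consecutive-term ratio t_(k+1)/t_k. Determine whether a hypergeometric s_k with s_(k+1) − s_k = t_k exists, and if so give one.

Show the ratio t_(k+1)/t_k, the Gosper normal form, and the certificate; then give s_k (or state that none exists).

Step 1: r(k) = (k + 4)**2/(k + 3).
A = k + 4, B = 1, C = k + 3.
Key eq: (k + 4)·f(k+1) = (1)·f(k) + (k + 3).
Bound: deg f ≤ 0.
Solve for f: f(k) = 1 (degree 0 ≤ 0).
So s_k = (B(k−1)f/C)·t_k = (1/(k + 3))·t_k = -4*factorial(k + 3).
Check: Δs_k = -4*(k + 3)*factorial(k + 3). ✓

s_k = -4*factorial(k + 3)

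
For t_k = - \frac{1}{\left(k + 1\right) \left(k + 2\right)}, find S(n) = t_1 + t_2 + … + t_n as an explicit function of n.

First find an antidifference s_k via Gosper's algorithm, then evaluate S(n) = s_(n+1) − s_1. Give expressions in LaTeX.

S(n) = - \frac{n}{2 n + 4}

Ratio r(k) = (k + 1)/(k + 3).
Factor: A=k + 1; B=k + 3; C=1.
f must satisfy (k + 1)·f(k+1) − (k + 2)·f(k) = 1.
Bound: deg f ≤ 1.
Solve for f: f(k) = k (degree 1 ≤ 1).
Certificate R = B(k−1)f/C = k*(k + 2) gives s_k = -k/(k + 1).
Δs = -1/(k**2 + 3*k + 2), as required.
Σ_(k=1)^n t_k = s_(n+1) − s_(1) = ((-n - 1)/(n + 2)) − (-1/2), i.e. -n/(2*n + 4).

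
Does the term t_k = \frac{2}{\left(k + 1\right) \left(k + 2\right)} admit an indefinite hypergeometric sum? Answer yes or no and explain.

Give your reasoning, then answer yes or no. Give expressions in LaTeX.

Yes. s_k = \frac{2 k}{k + 1}.

t_(k+1)/t_k = (k + 1)/(k + 3).
Gosper form: A/B · C(k+1)/C(k) with A=k + 1, B=k + 3, C=1.
Solve (k + 1)·f(k+1) − (k + 2)·f(k) = 1.
deg f ≤ 1 (via 1,1,0).
A polynomial solution: f(k) = k.
Certificate R = B(k−1)f/C = k*(k + 2) gives s_k = 2*k/(k + 1).
Δs = 2/(k**2 + 3*k + 2), as required.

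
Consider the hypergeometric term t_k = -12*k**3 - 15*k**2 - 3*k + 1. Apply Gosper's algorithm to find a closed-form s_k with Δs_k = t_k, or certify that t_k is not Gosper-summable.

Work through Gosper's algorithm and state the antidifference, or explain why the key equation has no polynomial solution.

s_k = k**2*(-3*k**2 + k + 3)

The ratio is (12*k**3 + 51*k**2 + 69*k + 29)/(12*k**3 + 15*k**2 + 3*k - 1).
Take A(k)=1, B(k)=1, C(k)=k**3 + 5*k**2/4 + k/4 - 1/12.
Set up (1)·f(k+1) − (1)·f(k) − (k**3 + 5*k**2/4 + k/4 - 1/12) = 0.
From deg A=0, deg B=0, deg C=3: d=4.
Coefficient equations give f(k) = k**2*(3*k**2 - k - 3)/12.
Certificate R = B(k−1)f/C = k**2*(3*k**2 - k - 3)/(12*k**3 + 15*k**2 + 3*k - 1) gives s_k = k**2*(-3*k**2 + k + 3).
Check: Δs_k = -12*k**3 - 15*k**2 - 3*k + 1. ✓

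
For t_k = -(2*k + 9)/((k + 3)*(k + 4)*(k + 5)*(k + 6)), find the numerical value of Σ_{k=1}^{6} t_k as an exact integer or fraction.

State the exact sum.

Step 1: r(k) = (k + 3)*(2*k + 11)/((k + 7)*(2*k + 9)).
Factor: A=k + 3; B=k + 7; C=k + 9/2.
f must satisfy (k + 3)·f(k+1) − (k + 6)·f(k) = k + 9/2.
deg f ≤ 3 (via 1,1,1).
Match coefficients ⇒ f(k) = k*(k + 4)*(k + 8)/30.
Get s_k = R·t_k = k*(-k - 8)/(15*(k**2 + 8*k + 15)) with R(k) = B(k−1)f(k)/C(k) = k*(k + 4)*(k + 6)*(k + 8)/(15*(2*k + 9)).
Verify: (-2*k - 9)/(k**4 + 18*k**3 + 119*k**2 + 342*k + 360) matches t_k.
Evaluate s at k=7 and k=1: -7/120 and -1/40; difference -1/30.

Σ = -1/30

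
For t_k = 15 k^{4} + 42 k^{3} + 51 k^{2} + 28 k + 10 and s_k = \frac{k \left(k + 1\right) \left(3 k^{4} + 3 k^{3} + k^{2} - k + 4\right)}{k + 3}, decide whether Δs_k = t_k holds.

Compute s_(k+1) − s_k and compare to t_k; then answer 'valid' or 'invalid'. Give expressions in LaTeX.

s_(k+1) = (k + 1)*(k + 2)*(-k + 3*(k + 1)**4 + 3*(k + 1)**3 + (k + 1)**2 + 3)/(k + 4)
s_(k+1) − s_k = (15*k**6 + 123*k**5 + 357*k**4 + 537*k**3 + 454*k**2 + 226*k + 60)/(k**2 + 7*k + 12)
(s_(k+1) − s_k) − t_k = 4*(-6*k**5 - 42*k**4 - 88*k**3 - 91*k**2 - 45*k - 15)/(k**2 + 7*k + 12)

Invalid: residual \frac{4 \left(- 6 k^{5} - 42 k^{4} - 88 k^{3} - 91 k^{2} - 45 k - 15\right)}{k^{2} + 7 k + 12} ≠ 0.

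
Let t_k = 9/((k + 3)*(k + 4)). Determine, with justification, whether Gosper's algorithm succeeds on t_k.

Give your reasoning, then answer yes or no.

Step 1: r(k) = (k + 3)/(k + 5).
Gosper form: A/B · C(k+1)/C(k) with A=k + 3, B=k + 5, C=1.
Solve (k + 3)·f(k+1) − (k + 4)·f(k) = 1.
d = 1 from the (1,1,0) case.
Coefficient equations give f(k) = k/3.
R(k) = B(k−1)·f(k)/C(k) = k*(k + 4)/3; s_k = R·t_k = 3*k/(k + 3).
Check: Δs_k = 9/(k**2 + 7*k + 12). ✓

Yes. s_k = 3*k/(k + 3).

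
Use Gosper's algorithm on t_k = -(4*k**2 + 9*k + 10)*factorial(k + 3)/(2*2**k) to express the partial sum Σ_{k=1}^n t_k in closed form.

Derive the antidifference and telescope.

S(n) = 12 - 2*n*factorial(n + 4)/2**n - factorial(n + 4)/(2*2**n)

Step 1: r(k) = (k + 4)*(9*k + 4*(k + 1)**2 + 19)/(2*(4*k**2 + 9*k + 10)).
Factor: A=k/2 + 2; B=1; C=k**2 + 9*k/4 + 5/2.
Solve (k/2 + 2)·f(k+1) − (1)·f(k) = k**2 + 9*k/4 + 5/2.
Bound: deg f ≤ 1.
Match coefficients ⇒ f(k) = (4*k - 3)/2.
Certificate R = B(k−1)f/C = 2*(4*k - 3)/(4*k**2 + 9*k + 10) gives s_k = -(4*k - 3)*factorial(k + 3)/2**k.
Δs = -(4*k**2 + 9*k + 10)*factorial(k + 3)/(2*2**k), as required.
Evaluate: s_(n+1) = -2**(-n - 1)*(4*n + 1)*factorial(n + 4); subtract s_(1) = -12 ⇒ S(n) = 12 - 2*n*factorial(n + 4)/2**n - factorial(n + 4)/(2*2**n).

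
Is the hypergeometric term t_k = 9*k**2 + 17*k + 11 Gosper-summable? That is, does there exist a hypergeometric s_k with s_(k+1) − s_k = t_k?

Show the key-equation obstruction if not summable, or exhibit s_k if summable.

Yes. s_k = k*(3*k**2 + 4*k + 4).

Ratio r(k) = (9*k**2 + 35*k + 37)/(9*k**2 + 17*k + 11).
Normal form (A,B,C) = (1, 1, k**2 + 17*k/9 + 11/9).
Set up (1)·f(k+1) − (1)·f(k) − (k**2 + 17*k/9 + 11/9) = 0.
Bound: deg f ≤ 3.
Solve for f: f(k) = k*(3*k**2 + 4*k + 4)/9 (degree 3 ≤ 3).
R(k) = B(k−1)·f(k)/C(k) = k*(3*k**2 + 4*k + 4)/(9*k**2 + 17*k + 11); s_k = R·t_k = k*(3*k**2 + 4*k + 4).
s_(k+1) − s_k = 9*k**2 + 17*k + 11 = t_k.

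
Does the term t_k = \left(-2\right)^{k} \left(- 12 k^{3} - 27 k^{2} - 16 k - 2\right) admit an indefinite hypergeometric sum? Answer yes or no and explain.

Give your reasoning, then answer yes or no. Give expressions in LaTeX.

t_(k+1)/t_k = 2*(-12*k**3 - 63*k**2 - 106*k - 57)/(12*k**3 + 27*k**2 + 16*k + 2).
So A=-2 and B=1, with C=k**3 + 9*k**2/4 + 4*k/3 + 1/6.
Set up (-2)·f(k+1) − (1)·f(k) − (k**3 + 9*k**2/4 + 4*k/3 + 1/6) = 0.
Bound: deg f ≤ 3.
Coefficient equations give f(k) = -k*(4*k**2 + k - 4)/12.
Then R = B(k−1)f/C = -k*(4*k**2 + k - 4)/(12*k**3 + 27*k**2 + 16*k + 2), so s_k = R(k)·t_k = (-2)**k*k*(4*k**2 + k - 4).
s_(k+1) − s_k = (-2)**k*(-12*k**3 - 27*k**2 - 16*k - 2) = t_k.

Yes. s_k = \left(-2\right)^{k} k \left(4 k^{2} + k - 4\right).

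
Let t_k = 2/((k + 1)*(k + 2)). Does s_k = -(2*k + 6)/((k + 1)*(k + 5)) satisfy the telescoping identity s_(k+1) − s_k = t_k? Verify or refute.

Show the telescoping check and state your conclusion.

s_(k+1) = 2*(-k - 4)/((k + 2)*(k + 6))
s_(k+1) − s_k = 2*(k**2 + 7*k + 16)/(k**4 + 14*k**3 + 65*k**2 + 112*k + 60)
(s_(k+1) − s_k) − t_k = 4*(-2*k - 7)/(k**4 + 14*k**3 + 65*k**2 + 112*k + 60)

Invalid: residual 4*(-2*k - 7)/(k**4 + 14*k**3 + 65*k**2 + 112*k + 60) ≠ 0.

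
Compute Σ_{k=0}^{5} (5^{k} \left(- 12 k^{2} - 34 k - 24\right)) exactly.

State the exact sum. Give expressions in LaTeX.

Step 1: r(k) = 5*(6*k**2 + 29*k + 35)/(6*k**2 + 17*k + 12).
A = 5, B = 1, C = k**2 + 17*k/6 + 2.
Need (5)·f(k+1) − (1)·f(k) = k**2 + 17*k/6 + 2.
deg f ≤ 2 (via 0,0,2).
Coefficient equations give f(k) = (3*k**2 + k + 1)/12.
Get s_k = R·t_k = 5**k*(-3*k**2 - k - 1) with R(k) = B(k−1)f(k)/C(k) = (3*k**2 + k + 1)/(2*(2*k + 3)*(3*k + 4)).
Δs = 5**k*(-12*k**2 - 34*k - 24), as required.
Sum = s_(6) − s_(0); s_(6) = -1796875, s_(0) = -1 ⇒ -1796874.

Σ = -1796874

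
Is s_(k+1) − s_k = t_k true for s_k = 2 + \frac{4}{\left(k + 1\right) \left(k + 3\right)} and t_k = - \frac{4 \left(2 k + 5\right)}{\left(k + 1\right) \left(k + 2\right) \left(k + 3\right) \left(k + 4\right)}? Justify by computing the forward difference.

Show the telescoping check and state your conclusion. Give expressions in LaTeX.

s_(k+1) = 2 + 4/((k + 2)*(k + 4))
s_(k+1) − s_k = 4*(-2*k - 5)/(k**4 + 10*k**3 + 35*k**2 + 50*k + 24)
(s_(k+1) − s_k) − t_k = 0

Valid — Δs_k = t_k.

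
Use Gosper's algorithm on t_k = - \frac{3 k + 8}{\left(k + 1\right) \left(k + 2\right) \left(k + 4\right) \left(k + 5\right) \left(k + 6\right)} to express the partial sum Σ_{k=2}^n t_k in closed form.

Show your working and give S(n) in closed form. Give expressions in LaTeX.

S(n) = \frac{- n^{3} - 13 n^{2} - 52 n + 66}{126 \left(n^{3} + 13 n^{2} + 52 n + 60\right)}

The ratio is (k + 1)*(k + 4)*(3*k + 11)/((k + 3)*(k + 7)*(3*k + 8)).
Factor: A=k + 1; B=k + 7; C=k**2 + 17*k/3 + 8.
f must satisfy (k + 1)·f(k+1) − (k + 6)·f(k) = k**2 + 17*k/3 + 8.
From deg A=1, deg B=1, deg C=2: d=5.
Solve for f: f(k) = k*(k + 2)*(k + 3)*(k**2 + 10*k + 29)/60 (degree 5 ≤ 5).
Then R = B(k−1)f/C = k*(k + 2)*(k + 6)*(k**2 + 10*k + 29)/(20*(3*k + 8)), so s_k = R(k)·t_k = k*(-k**2 - 10*k - 29)/(20*(k**3 + 10*k**2 + 29*k + 20)).
s_(k+1) − s_k = (-3*k - 8)/(k**5 + 18*k**4 + 121*k**3 + 372*k**2 + 508*k + 240) = t_k.
Evaluate: s_(n+1) = (-n**3 - 13*n**2 - 52*n - 40)/(20*(n**3 + 13*n**2 + 52*n + 60)); subtract s_(2) = -53/1260 ⇒ S(n) = (-n**3 - 13*n**2 - 52*n + 66)/(126*(n**3 + 13*n**2 + 52*n + 60)).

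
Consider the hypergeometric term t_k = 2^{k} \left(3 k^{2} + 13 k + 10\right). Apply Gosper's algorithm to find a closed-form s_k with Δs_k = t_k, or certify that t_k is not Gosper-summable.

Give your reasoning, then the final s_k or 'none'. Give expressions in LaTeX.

The ratio is 2*(3*k**2 + 19*k + 26)/(3*k**2 + 13*k + 10).
So A=2 and B=1, with C=k**2 + 13*k/3 + 10/3.
Key eq: (2)·f(k+1) = (1)·f(k) + (k**2 + 13*k/3 + 10/3).
From deg A=0, deg B=0, deg C=2: d=2.
A polynomial solution: f(k) = (3*k**2 + k + 2)/3.
R(k) = B(k−1)·f(k)/C(k) = (3*k**2 + k + 2)/((k + 1)*(3*k + 10)); s_k = R·t_k = 2**k*(3*k**2 + k + 2).
Δs = 2**k*(3*k**2 + 13*k + 10), as required.

s_k = 2^{k} \left(3 k^{2} + k + 2\right)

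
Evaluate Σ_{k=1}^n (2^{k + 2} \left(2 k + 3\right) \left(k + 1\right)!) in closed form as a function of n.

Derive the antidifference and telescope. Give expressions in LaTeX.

The ratio is 2*(k + 2)*(2*k + 5)/(2*k + 3).
Normal form (A,B,C) = (2*k + 4, 1, k + 3/2).
f must satisfy (2*k + 4)·f(k+1) − (1)·f(k) = k + 3/2.
Bound: deg f ≤ 0.
Solve for f: f(k) = 1/2 (degree 0 ≤ 0).
So s_k = (B(k−1)f/C)·t_k = (1/(2*k + 3))·t_k = 2**(k + 2)*factorial(k + 1).
s_(k+1) − s_k = 2**(k + 2)*(2*k + 3)*factorial(k + 1) = t_k.
Σ_(k=1)^n t_k = s_(n+1) − s_(1) = (2**(n + 3)*factorial(n + 2)) − (16), i.e. 8*2**n*factorial(n + 2) - 16.

S(n) = 8 \cdot 2^{n} \left(n + 2\right)! - 16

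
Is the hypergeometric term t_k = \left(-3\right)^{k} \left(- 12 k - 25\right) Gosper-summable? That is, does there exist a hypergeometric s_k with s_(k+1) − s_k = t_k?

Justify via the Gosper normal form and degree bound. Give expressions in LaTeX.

Yes. s_k = \left(-3\right)^{k} \left(3 k + 4\right).

Step 1: r(k) = 3*(-12*k - 37)/(12*k + 25).
Take A(k)=-3, B(k)=1, C(k)=k + 25/12.
Key eq: (-3)·f(k+1) = (1)·f(k) + (k + 25/12).
Degrees (0,0,1) ⇒ d ≤ 1.
Solve for f: f(k) = -(3*k + 4)/12 (degree 1 ≤ 1).
R(k) = B(k−1)·f(k)/C(k) = -(3*k + 4)/(12*k + 25); s_k = R·t_k = (-3)**k*(3*k + 4).
Verify: (-3)**k*(-12*k - 25) matches t_k.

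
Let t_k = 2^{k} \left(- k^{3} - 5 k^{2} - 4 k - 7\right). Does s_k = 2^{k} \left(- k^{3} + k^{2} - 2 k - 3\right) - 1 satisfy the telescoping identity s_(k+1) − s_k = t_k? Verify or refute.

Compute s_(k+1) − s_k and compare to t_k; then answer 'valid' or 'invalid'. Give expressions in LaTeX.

valid; difference matches t_k

s_(k+1) = 2**(k + 1)*(-2*k - (k + 1)**3 + (k + 1)**2 - 5) - 1
s_(k+1) − s_k = 2**k*(-k**3 - 5*k**2 - 4*k - 7)
(s_(k+1) − s_k) − t_k = 0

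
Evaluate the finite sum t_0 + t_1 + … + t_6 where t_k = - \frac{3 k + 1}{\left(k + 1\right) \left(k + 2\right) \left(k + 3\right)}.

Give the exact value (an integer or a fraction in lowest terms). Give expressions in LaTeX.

Σ = -49/72

Compute t_(k+1)/t_k: get (k + 1)*(3*k + 4)/((k + 4)*(3*k + 1)).
So A=k + 1 and B=k + 4, with C=k + 1/3.
f must satisfy (k + 1)·f(k+1) − (k + 3)·f(k) = k + 1/3.
From deg A=1, deg B=1, deg C=1: d=2.
Solving with deg f ≤ 2: f(k) = k**2/3.
R(k) = B(k−1)·f(k)/C(k) = k**2*(k + 3)/(3*k + 1); s_k = R·t_k = -k**2/((k + 1)*(k + 2)).
Verify: (-3*k - 1)/(k**3 + 6*k**2 + 11*k + 6) matches t_k.
Sum = s_(7) − s_(0); s_(7) = -49/72, s_(0) = 0 ⇒ -49/72.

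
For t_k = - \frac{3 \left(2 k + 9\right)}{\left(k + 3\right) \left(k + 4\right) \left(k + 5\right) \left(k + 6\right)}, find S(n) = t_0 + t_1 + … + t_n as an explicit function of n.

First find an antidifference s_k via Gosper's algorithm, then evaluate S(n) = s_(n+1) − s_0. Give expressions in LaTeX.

S(n) = \frac{- n^{2} - 10 n - 9}{5 \left(n^{2} + 10 n + 24\right)}

Step 1: r(k) = (k + 3)*(2*k + 11)/((k + 7)*(2*k + 9)).
A = k + 3, B = k + 7, C = k + 9/2.
Key eq: (k + 3)·f(k+1) = (k + 6)·f(k) + (k + 9/2).
Degrees (1,1,1) ⇒ d ≤ 3.
Solve for f: f(k) = k*(k + 4)*(k + 8)/30 (degree 3 ≤ 3).
R(k) = B(k−1)·f(k)/C(k) = k*(k + 4)*(k + 6)*(k + 8)/(15*(2*k + 9)); s_k = R·t_k = k*(-k - 8)/(5*(k**2 + 8*k + 15)).
s_(k+1) − s_k = 3*(-2*k - 9)/(k**4 + 18*k**3 + 119*k**2 + 342*k + 360) = t_k.
Evaluate: s_(n+1) = (-n**2 - 10*n - 9)/(5*(n**2 + 10*n + 24)); subtract s_(0) = 0 ⇒ S(n) = (-n**2 - 10*n - 9)/(5*(n**2 + 10*n + 24)).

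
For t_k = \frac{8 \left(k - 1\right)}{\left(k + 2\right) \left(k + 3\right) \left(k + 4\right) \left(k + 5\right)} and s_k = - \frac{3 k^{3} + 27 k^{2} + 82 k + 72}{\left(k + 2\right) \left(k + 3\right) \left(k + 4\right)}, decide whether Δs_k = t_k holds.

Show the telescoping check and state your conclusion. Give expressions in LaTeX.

Valid — Δs_k = t_k.

s_(k+1) = (-82*k - 3*(k + 1)**3 - 27*(k + 1)**2 - 154)/((k + 3)*(k + 4)*(k + 5))
s_(k+1) − s_k = 8*(k - 1)/(k**4 + 14*k**3 + 71*k**2 + 154*k + 120)
(s_(k+1) − s_k) − t_k = 0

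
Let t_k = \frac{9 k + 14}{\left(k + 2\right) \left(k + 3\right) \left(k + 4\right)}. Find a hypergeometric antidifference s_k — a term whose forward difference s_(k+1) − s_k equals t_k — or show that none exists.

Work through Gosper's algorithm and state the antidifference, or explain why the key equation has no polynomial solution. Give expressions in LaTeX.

Step 1: r(k) = (k + 2)*(9*k + 23)/((k + 5)*(9*k + 14)).
Factor: A=k + 2; B=k + 5; C=k + 14/9.
Set up (k + 2)·f(k+1) − (k + 4)·f(k) − (k + 14/9) = 0.
Degrees (1,1,1) ⇒ d ≤ 2.
Coefficient equations give f(k) = k*(8*k + 13)/27.
R(k) = B(k−1)·f(k)/C(k) = k*(k + 4)*(8*k + 13)/(3*(9*k + 14)); s_k = R·t_k = k*(8*k + 13)/(3*(k + 2)*(k + 3)).
Check: Δs_k = (9*k + 14)/(k**3 + 9*k**2 + 26*k + 24). ✓

s_k = \frac{k \left(8 k + 13\right)}{3 \left(k + 2\right) \left(k + 3\right)}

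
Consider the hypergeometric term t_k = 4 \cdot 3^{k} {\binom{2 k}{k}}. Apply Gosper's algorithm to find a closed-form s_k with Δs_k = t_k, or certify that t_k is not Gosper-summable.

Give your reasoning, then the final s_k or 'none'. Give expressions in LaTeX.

none (Gosper's algorithm certifies no s_k)

t_(k+1)/t_k = 6*(2*k + 1)/(k + 1).
Take A(k)=12*k + 6, B(k)=k + 1, C(k)=1.
Key eq: (12*k + 6)·f(k+1) = (k)·f(k) + (1).
From deg A=1, deg B=1, deg C=0: d=-1.
deg f ≤ -1 is impossible — no certificate.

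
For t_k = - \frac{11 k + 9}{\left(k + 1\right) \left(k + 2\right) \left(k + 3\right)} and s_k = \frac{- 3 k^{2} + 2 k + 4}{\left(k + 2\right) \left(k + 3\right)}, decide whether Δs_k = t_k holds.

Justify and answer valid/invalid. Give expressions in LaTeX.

Invalid: residual \frac{2 \left(- 3 k^{2} + 13 k + 13\right)}{k^{4} + 10 k^{3} + 35 k^{2} + 50 k + 24} ≠ 0.

s_(k+1) = (2*k - 3*(k + 1)**2 + 6)/((k + 3)*(k + 4))
s_(k+1) − s_k = (-17*k - 10)/(k**3 + 9*k**2 + 26*k + 24)
(s_(k+1) − s_k) − t_k = 2*(-3*k**2 + 13*k + 13)/(k**4 + 10*k**3 + 35*k**2 + 50*k + 24)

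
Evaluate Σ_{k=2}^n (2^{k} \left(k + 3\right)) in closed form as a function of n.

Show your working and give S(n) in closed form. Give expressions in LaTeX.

S(n) = 2 \cdot 2^{n} n + 4 \cdot 2^{n} - 12

Compute t_(k+1)/t_k: get 2*(k + 4)/(k + 3).
So A=2 and B=1, with C=k + 3.
Need (2)·f(k+1) − (1)·f(k) = k + 3.
Degrees (0,0,1) ⇒ d ≤ 1.
Coefficient equations give f(k) = k + 1.
R(k) = B(k−1)·f(k)/C(k) = (k + 1)/(k + 3); s_k = R·t_k = 2**k*(k + 1).
Check: Δs_k = 2**k*(k + 3). ✓
Telescope: S(n) = s_(n+1) − s_(2) = 2**(n + 1)*(n + 2) − (12) = 2*2**n*n + 4*2**n - 12.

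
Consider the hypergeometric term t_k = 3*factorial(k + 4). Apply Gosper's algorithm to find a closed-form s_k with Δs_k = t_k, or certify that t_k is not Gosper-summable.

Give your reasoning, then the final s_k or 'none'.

none (Gosper's algorithm certifies no s_k)

Step 1: r(k) = k + 5.
Normal form (A,B,C) = (k + 5, 1, 1).
Set up (k + 5)·f(k+1) − (1)·f(k) − (1) = 0.
From deg A=1, deg B=0, deg C=0: d=-1.
d = -1 < 0 ⇒ no nonzero polynomial f; not summable.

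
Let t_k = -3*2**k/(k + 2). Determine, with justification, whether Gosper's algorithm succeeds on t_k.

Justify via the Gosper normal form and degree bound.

No. Not Gosper-summable.

Compute t_(k+1)/t_k: get 2*(k + 2)/(k + 3).
Normal form (A,B,C) = (2*k + 4, k + 3, 1).
Key eq: (2*k + 4)·f(k+1) = (k + 2)·f(k) + (1).
Bound: deg f ≤ -1.
d = -1 < 0 ⇒ no nonzero polynomial f; not summable.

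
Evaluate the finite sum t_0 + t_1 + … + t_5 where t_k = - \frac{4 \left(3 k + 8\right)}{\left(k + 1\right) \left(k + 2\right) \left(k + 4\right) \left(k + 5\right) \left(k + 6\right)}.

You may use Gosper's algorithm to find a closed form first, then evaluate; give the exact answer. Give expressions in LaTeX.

The ratio is (k + 1)*(k + 4)*(3*k + 11)/((k + 3)*(k + 7)*(3*k + 8)).
Take A(k)=k + 1, B(k)=k + 7, C(k)=k**2 + 17*k/3 + 8.
Set up (k + 1)·f(k+1) − (k + 6)·f(k) − (k**2 + 17*k/3 + 8) = 0.
From deg A=1, deg B=1, deg C=2: d=5.
Solve for f: f(k) = k*(k + 2)*(k + 3)*(k**2 + 10*k + 29)/60 (degree 5 ≤ 5).
Then R = B(k−1)f/C = k*(k + 2)*(k + 6)*(k**2 + 10*k + 29)/(20*(3*k + 8)), so s_k = R(k)·t_k = k*(-k**2 - 10*k - 29)/(5*(k**3 + 10*k**2 + 29*k + 20)).
s_(k+1) − s_k = 4*(-3*k - 8)/(k**5 + 18*k**4 + 121*k**3 + 372*k**2 + 508*k + 240) = t_k.
Sum = s_(6) − s_(0); s_(6) = -15/77, s_(0) = 0 ⇒ -15/77.

Σ = -15/77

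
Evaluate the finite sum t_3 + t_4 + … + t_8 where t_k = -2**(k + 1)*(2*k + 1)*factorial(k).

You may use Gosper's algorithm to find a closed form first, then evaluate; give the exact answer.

Step 1: r(k) = 2*(k + 1)*(2*k + 3)/(2*k + 1).
A = 2*k + 2, B = 1, C = k + 1/2.
Key eq: (2*k + 2)·f(k+1) = (1)·f(k) + (k + 1/2).
Bound: deg f ≤ 0.
Coefficient equations give f(k) = 1/2.
So s_k = (B(k−1)f/C)·t_k = (1/(2*k + 1))·t_k = -2**(k + 1)*factorial(k).
Check: Δs_k = -2**(k + 1)*(2*k + 1)*factorial(k). ✓
Evaluate s at k=9 and k=3: -371589120 and -96; difference -371589024.

Σ = -371589024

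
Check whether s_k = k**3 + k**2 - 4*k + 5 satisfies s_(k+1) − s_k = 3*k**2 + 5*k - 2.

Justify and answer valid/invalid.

valid; difference matches t_k

s_(k+1) = k**3 + 4*k**2 + k + 3
s_(k+1) − s_k = 3*k**2 + 5*k - 2
(s_(k+1) − s_k) − t_k = 0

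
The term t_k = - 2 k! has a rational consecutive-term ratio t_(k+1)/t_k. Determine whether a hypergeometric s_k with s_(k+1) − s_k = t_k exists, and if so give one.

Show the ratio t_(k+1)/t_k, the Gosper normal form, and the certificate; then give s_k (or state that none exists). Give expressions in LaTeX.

r(k) = k + 1 after simplifying.
Gosper form: A/B · C(k+1)/C(k) with A=k + 1, B=1, C=1.
Need (k + 1)·f(k+1) − (1)·f(k) = 1.
From deg A=1, deg B=0, deg C=0: d=-1.
Bound -1 < 0, so the key equation has no polynomial solution.

none (Gosper's algorithm certifies no s_k)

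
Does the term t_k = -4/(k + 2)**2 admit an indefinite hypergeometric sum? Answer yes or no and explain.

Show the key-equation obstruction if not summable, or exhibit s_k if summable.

Step 1: r(k) = (k + 2)**2/(k + 3)**2.
A = k**2 + 4*k + 4, B = k**2 + 6*k + 9, C = 1.
Solve (k**2 + 4*k + 4)·f(k+1) − (k**2 + 4*k + 4)·f(k) = 1.
Degrees (2,2,0) ⇒ d ≤ 0.
Generic f = c0 gives residual -1; -1 = 0 cannot hold, so t_k is not Gosper-summable.

No — t_k has no hypergeometric antidifference.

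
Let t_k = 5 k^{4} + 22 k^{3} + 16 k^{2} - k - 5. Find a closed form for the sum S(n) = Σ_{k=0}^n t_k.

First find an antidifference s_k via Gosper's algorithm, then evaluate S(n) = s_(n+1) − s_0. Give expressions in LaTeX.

The ratio is (5*k**4 + 42*k**3 + 112*k**2 + 117*k + 37)/(5*k**4 + 22*k**3 + 16*k**2 - k - 5).
Factor: A=1; B=1; C=k**4 + 22*k**3/5 + 16*k**2/5 - k/5 - 1.
Key eq: (1)·f(k+1) = (1)·f(k) + (k**4 + 22*k**3/5 + 16*k**2/5 - k/5 - 1).
Bound: deg f ≤ 5.
Solve for f: f(k) = k*(k**4 + 3*k**3 - 4*k**2 - 3*k - 2)/5 (degree 5 ≤ 5).
Certificate R = B(k−1)f/C = k*(k**4 + 3*k**3 - 4*k**2 - 3*k - 2)/(5*k**4 + 22*k**3 + 16*k**2 - k - 5) gives s_k = k*(k**4 + 3*k**3 - 4*k**2 - 3*k - 2).
Check: Δs_k = 5*k**4 + 22*k**3 + 16*k**2 - k - 5. ✓
Σ_(k=0)^n t_k = s_(n+1) − s_(0) = (n**5 + 8*n**4 + 18*n**3 + 13*n**2 - 3*n - 5) − (0), i.e. n**5 + 8*n**4 + 18*n**3 + 13*n**2 - 3*n - 5.

S(n) = n^{5} + 8 n^{4} + 18 n^{3} + 13 n^{2} - 3 n - 5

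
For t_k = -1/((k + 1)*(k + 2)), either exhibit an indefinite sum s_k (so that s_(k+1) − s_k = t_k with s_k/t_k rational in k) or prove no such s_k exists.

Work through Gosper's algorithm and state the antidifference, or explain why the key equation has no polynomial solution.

s_k = -k/(k + 1)

Compute t_(k+1)/t_k: get (k + 1)/(k + 3).
Take A(k)=k + 1, B(k)=k + 3, C(k)=1.
Set up (k + 1)·f(k+1) − (k + 2)·f(k) − (1) = 0.
Degrees (1,1,0) ⇒ d ≤ 1.
A polynomial solution: f(k) = k.
Get s_k = R·t_k = -k/(k + 1) with R(k) = B(k−1)f(k)/C(k) = k*(k + 2).
Δs = -1/(k**2 + 3*k + 2), as required.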